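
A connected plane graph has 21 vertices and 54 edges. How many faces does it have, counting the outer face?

Euler's formula for a connected plane graph: V − E + F = 2, so F = 2 − 21 + 54 = 35.

35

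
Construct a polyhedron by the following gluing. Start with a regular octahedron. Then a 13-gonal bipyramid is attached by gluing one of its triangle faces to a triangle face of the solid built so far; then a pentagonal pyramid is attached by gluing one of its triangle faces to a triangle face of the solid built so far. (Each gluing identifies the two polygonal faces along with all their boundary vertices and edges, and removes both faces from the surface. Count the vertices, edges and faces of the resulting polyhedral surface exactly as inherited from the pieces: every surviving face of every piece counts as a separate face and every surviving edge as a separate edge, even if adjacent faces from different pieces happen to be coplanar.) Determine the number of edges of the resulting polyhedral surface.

55

A regular octahedron: V=6, E=12, F=8.
Attach a 13-gonal bipyramid (V=15, E=39, F=26) along a 3-gon: merge 3 vertices and 3 edges, delete both glued faces → V=18, E=48, F=32.
Attach a pentagonal pyramid (V=6, E=10, F=6) along a 3-gon: merge 3 vertices and 3 edges, delete both glued faces → V=21, E=55, F=36.
Check: V − E + F = 21 − 55 + 36 = 2.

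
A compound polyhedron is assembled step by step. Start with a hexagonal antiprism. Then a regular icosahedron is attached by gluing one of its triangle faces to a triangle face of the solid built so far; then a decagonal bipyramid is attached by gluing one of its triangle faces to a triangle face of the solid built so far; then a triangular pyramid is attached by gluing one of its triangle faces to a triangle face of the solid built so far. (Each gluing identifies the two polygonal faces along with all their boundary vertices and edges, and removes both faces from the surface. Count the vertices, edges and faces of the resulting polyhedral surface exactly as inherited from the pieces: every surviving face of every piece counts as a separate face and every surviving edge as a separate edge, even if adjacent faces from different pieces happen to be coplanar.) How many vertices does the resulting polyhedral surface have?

31

A hexagonal antiprism: V=12, E=24, F=14.
Attach a regular icosahedron (V=12, E=30, F=20) along a 3-gon: merge 3 vertices and 3 edges, delete both glued faces → V=21, E=51, F=32.
Attach a decagonal bipyramid (V=12, E=30, F=20) along a 3-gon: merge 3 vertices and 3 edges, delete both glued faces → V=30, E=78, F=50.
Attach a triangular pyramid (V=4, E=6, F=4) along a 3-gon: merge 3 vertices and 3 edges, delete both glued faces → V=31, E=81, F=52.
Check: V − E + F = 31 − 81 + 52 = 2.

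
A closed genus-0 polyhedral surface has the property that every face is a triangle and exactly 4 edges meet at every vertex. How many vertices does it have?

Each face has 3 edges and each edge borders two faces, so 2E = 3F.
Each vertex has degree 4, so 4V = 2E and hence V = 3F/4.
Euler: V − E + F = 2 ⇒ (3F/4) − (3F/2) + F = 2.
Multiply by 8: (6 − 12 + 8)F = 16, i.e. 2F = 16.
So F = 8, E = 3·8/2 = 12, V = 3·8/4 = 6.

6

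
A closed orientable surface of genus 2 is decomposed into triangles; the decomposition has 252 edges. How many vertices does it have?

82

χ = 2 − 2·2 = -2, and every face is a triangle so 3F = 2E.
F = 2E/3 = 168. Then V = -2 + E − F = -2 + 252 − 168 = 82.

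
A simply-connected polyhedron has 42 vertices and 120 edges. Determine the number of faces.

Here V − E + F = 2.
F = 2 − V + E = 2 − 42 + 120 = 80.

80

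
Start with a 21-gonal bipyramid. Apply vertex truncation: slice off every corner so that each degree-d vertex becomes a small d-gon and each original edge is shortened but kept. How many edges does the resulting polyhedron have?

The base solid has V = 23, E = 63, F = 42.
Truncation replaces each original edge-end by a new vertex, so V′ = 2E = 126.
Each original edge survives, and each old vertex of degree d contributes d new edges; summing degrees gives Σd = 2E, so E′ = E + 2E = 3E = 189.
Each original face survives and each original vertex becomes one new face: F′ = F + V = 65.

189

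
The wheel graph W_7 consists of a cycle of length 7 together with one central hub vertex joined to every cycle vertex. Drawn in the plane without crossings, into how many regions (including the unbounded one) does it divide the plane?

W_7 has V = 7 + 1 = 8 vertices and E = 2·7 = 14 edges.
By Euler's formula F = 2 − V + E = 2 − 8 + 14 = 8.

8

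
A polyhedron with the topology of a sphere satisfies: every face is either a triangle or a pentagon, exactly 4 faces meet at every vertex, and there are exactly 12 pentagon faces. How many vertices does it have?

30

Let x be the number of triangles; then F = 12 + x.
Edge–face incidences: 2E = 5·12 + 3·x = 60 + 3x.
Every vertex has degree 4, so 4V = 2E.
Euler: V − E + F = 2 ⇒ (2E)/4 − E + (12 + x) = 2.
Multiply by 8: 2·(2E) − 4·(2E) + 8·(12 + x) = 16, i.e. 96 + 8x − 2·(60 + 3x) = 16.
Collecting terms: 2x − 24 = 16, so 2x = 40, so x = 20.
Then 2E = 60 + 3·20 = 120, so E = 60, V = 2E/4 = 30, F = 12 + 20 = 32.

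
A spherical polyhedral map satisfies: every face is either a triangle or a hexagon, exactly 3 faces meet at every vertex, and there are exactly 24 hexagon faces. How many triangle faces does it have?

4

Let x be the number of triangles; then F = 24 + x.
Edge–face incidences: 2E = 6·24 + 3·x = 144 + 3x.
Every vertex has degree 3, so 3V = 2E.
Euler: V − E + F = 2 ⇒ (2E)/3 − E + (24 + x) = 2.
Multiply by 6: 2·(2E) − 3·(2E) + 6·(24 + x) = 12, i.e. 144 + 6x − (144 + 3x) = 12.
Collecting terms: 3x = 12, so x = 4.
Then 2E = 144 + 3·4 = 156, so E = 78, V = 2E/3 = 52, F = 24 + 4 = 28.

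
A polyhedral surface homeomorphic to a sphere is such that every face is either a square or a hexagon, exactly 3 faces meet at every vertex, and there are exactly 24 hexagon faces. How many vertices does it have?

Let x be the number of squares; then F = 24 + x.
Edge–face incidences: 2E = 6·24 + 4·x = 144 + 4x.
Every vertex has degree 3, so 3V = 2E.
Euler: V − E + F = 2 ⇒ (2E)/3 − E + (24 + x) = 2.
Multiply by 6: 2·(2E) − 3·(2E) + 6·(24 + x) = 12, i.e. 144 + 6x − (144 + 4x) = 12.
Collecting terms: 2x = 12, so x = 6.
Then 2E = 144 + 4·6 = 168, so E = 84, V = 2E/3 = 56, F = 24 + 6 = 30.

56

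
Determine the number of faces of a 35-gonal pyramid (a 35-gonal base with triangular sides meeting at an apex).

A pyramid on an n-gon base has one n-gon and n triangles: V = 35 + 1 = 36, E = 2·35 = 70, F = 35 + 1 = 36.

36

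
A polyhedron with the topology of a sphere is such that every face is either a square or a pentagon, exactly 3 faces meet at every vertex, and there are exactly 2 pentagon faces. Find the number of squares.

Let x be the number of squares; then F = 2 + x.
Edge–face incidences: 2E = 5·2 + 4·x = 10 + 4x.
Every vertex has degree 3, so 3V = 2E.
Euler: V − E + F = 2 ⇒ (2E)/3 − E + (2 + x) = 2.
Multiply by 6: 2·(2E) − 3·(2E) + 6·(2 + x) = 12, i.e. 12 + 6x − (10 + 4x) = 12.
Collecting terms: 2x + 2 = 12, so 2x = 10, so x = 5.
Then 2E = 10 + 4·5 = 30, so E = 15, V = 2E/3 = 10, F = 2 + 5 = 7.

5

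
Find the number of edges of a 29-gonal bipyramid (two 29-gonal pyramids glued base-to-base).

87

A bipyramid over an n-gon has 2n triangular faces and n + 2 vertices: V = 29 + 2 = 31, E = 3·29 = 87, F = 2·29 = 58.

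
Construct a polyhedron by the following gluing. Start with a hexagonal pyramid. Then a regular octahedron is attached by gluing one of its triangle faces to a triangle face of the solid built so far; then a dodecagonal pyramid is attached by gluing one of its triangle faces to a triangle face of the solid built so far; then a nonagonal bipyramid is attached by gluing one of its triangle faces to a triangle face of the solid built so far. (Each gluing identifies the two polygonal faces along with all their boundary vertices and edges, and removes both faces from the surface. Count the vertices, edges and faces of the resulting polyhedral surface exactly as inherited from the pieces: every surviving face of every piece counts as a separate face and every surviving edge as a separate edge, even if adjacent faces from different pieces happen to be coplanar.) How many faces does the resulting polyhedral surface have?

A hexagonal pyramid: V=7, E=12, F=7.
Attach a regular octahedron (V=6, E=12, F=8) along a 3-gon: merge 3 vertices and 3 edges, delete both glued faces → V=10, E=21, F=13.
Attach a dodecagonal pyramid (V=13, E=24, F=13) along a 3-gon: merge 3 vertices and 3 edges, delete both glued faces → V=20, E=42, F=24.
Attach a nonagonal bipyramid (V=11, E=27, F=18) along a 3-gon: merge 3 vertices and 3 edges, delete both glued faces → V=28, E=66, F=40.
Check: V − E + F = 28 − 66 + 40 = 2.

40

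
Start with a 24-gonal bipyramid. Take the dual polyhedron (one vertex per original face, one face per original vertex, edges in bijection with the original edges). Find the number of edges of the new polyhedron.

72

The base solid has V = 26, E = 72, F = 48.
The dual swaps V and F and preserves E: V′ = F = 48, E′ = E = 72, F′ = V = 26.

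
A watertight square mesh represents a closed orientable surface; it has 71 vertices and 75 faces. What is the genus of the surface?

3

Every face is a square, so 2E = 4·75 = 300, giving E = 150.
χ = V − E + F = 71 − 150 + 75 = -4.
For a closed orientable surface χ = 2 − 2g, so g = (2 − (-4))/2 = 3.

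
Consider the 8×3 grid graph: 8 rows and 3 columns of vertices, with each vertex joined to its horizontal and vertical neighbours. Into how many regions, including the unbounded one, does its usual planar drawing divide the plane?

The grid has V = 8·3 = 24 vertices and E = 8·2 + 3·7 = 37 edges.
F = 2 − V + E = 2 − 24 + 37 = 15.

15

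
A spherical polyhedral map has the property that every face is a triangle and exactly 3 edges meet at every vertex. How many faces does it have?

Each face has 3 edges and each edge borders two faces, so 2E = 3F.
Each vertex has degree 3, so 3V = 2E and hence V = 3F/3.
Euler: V − E + F = 2 ⇒ (3F/3) − (3F/2) + F = 2.
Multiply by 6: (6 − 9 + 6)F = 12, i.e. 3F = 12.
So F = 4, E = 3·4/2 = 6, V = 3·4/3 = 4.

4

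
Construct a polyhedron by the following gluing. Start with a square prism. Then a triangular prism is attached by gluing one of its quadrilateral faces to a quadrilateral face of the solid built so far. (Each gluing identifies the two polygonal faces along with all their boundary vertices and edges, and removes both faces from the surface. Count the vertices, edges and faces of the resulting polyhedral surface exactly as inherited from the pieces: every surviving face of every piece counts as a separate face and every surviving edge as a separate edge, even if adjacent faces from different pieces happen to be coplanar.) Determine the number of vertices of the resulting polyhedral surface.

A square prism: V=8, E=12, F=6.
Attach a triangular prism (V=6, E=9, F=5) along a 4-gon: merge 4 vertices and 4 edges, delete both glued faces → V=10, E=17, F=9.
Check: V − E + F = 10 − 17 + 9 = 2.

10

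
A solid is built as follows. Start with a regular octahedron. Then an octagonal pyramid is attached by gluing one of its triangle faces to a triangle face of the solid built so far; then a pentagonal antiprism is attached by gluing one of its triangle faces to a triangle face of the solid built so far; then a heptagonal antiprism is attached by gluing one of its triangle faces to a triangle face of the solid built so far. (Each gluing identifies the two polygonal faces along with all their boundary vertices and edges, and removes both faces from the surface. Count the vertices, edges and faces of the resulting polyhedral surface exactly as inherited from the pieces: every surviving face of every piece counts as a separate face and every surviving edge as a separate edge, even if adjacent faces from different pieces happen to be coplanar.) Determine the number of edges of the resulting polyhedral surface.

A regular octahedron: V=6, E=12, F=8.
Attach an octagonal pyramid (V=9, E=16, F=9) along a 3-gon: merge 3 vertices and 3 edges, delete both glued faces → V=12, E=25, F=15.
Attach a pentagonal antiprism (V=10, E=20, F=12) along a 3-gon: merge 3 vertices and 3 edges, delete both glued faces → V=19, E=42, F=25.
Attach a heptagonal antiprism (V=14, E=28, F=16) along a 3-gon: merge 3 vertices and 3 edges, delete both glued faces → V=30, E=67, F=39.
Check: V − E + F = 30 − 67 + 39 = 2.

67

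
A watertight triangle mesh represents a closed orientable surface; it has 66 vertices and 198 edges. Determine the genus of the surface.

Every face is a triangle and each edge borders two faces, so 3F = 2·198, giving F = 132.
χ = V − E + F = 66 − 198 + 132 = 0.
For a closed orientable surface χ = 2 − 2g, so g = (2 − (0))/2 = 1.

1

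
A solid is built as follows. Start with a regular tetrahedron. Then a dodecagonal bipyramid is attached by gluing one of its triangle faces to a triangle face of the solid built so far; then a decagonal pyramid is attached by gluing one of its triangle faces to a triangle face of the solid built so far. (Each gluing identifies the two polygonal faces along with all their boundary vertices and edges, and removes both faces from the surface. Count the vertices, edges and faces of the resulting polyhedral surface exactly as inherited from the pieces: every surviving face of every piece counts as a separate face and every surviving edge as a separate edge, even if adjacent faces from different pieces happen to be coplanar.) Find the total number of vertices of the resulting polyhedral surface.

A regular tetrahedron: V=4, E=6, F=4.
Attach a dodecagonal bipyramid (V=14, E=36, F=24) along a 3-gon: merge 3 vertices and 3 edges, delete both glued faces → V=15, E=39, F=26.
Attach a decagonal pyramid (V=11, E=20, F=11) along a 3-gon: merge 3 vertices and 3 edges, delete both glued faces → V=23, E=56, F=35.
Check: V − E + F = 23 − 56 + 35 = 2.

23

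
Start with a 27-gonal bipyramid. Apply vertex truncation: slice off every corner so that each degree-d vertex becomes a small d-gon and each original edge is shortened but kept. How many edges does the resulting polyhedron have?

The base solid has V = 29, E = 81, F = 54.
Truncation replaces each original edge-end by a new vertex, so V′ = 2E = 162.
Each original edge survives, and each old vertex of degree d contributes d new edges; summing degrees gives Σd = 2E, so E′ = E + 2E = 3E = 243.
Each original face survives and each original vertex becomes one new face: F′ = F + V = 83.

243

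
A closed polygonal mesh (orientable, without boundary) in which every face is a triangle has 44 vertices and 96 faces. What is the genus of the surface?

Every face is a triangle, so 2E = 3·96 = 288, giving E = 144.
χ = V − E + F = 44 − 144 + 96 = -4.
For a closed orientable surface χ = 2 − 2g, so g = (2 − (-4))/2 = 3.

3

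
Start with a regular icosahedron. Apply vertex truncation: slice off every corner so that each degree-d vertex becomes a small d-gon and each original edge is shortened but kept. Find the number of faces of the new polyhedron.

32

The base solid has V = 12, E = 30, F = 20.
Truncation replaces each original edge-end by a new vertex, so V′ = 2E = 60.
Each original edge survives, and each old vertex of degree d contributes d new edges; summing degrees gives Σd = 2E, so E′ = E + 2E = 3E = 90.
Each original face survives and each original vertex becomes one new face: F′ = F + V = 32.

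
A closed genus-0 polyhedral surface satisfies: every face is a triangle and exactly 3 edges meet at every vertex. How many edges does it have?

6

Each face has 3 edges and each edge borders two faces, so 2E = 3F.
Each vertex has degree 3, so 3V = 2E and hence V = 3F/3.
Euler: V − E + F = 2 ⇒ (3F/3) − (3F/2) + F = 2.
Multiply by 6: (6 − 9 + 6)F = 12, i.e. 3F = 12.
So F = 4, E = 3·4/2 = 6, V = 3·4/3 = 4.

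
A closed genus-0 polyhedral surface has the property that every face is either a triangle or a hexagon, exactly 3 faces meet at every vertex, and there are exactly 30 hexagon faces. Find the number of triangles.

Let x be the number of triangles; then F = 30 + x.
Edge–face incidences: 2E = 6·30 + 3·x = 180 + 3x.
Every vertex has degree 3, so 3V = 2E.
Euler: V − E + F = 2 ⇒ (2E)/3 − E + (30 + x) = 2.
Multiply by 6: 2·(2E) − 3·(2E) + 6·(30 + x) = 12, i.e. 180 + 6x − (180 + 3x) = 12.
Collecting terms: 3x = 12, so x = 4.
Then 2E = 180 + 3·4 = 192, so E = 96, V = 2E/3 = 64, F = 30 + 4 = 34.

4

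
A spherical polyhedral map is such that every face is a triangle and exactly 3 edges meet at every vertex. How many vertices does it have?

Each face has 3 edges and each edge borders two faces, so 2E = 3F.
Each vertex has degree 3, so 3V = 2E and hence V = 3F/3.
Euler: V − E + F = 2 ⇒ (3F/3) − (3F/2) + F = 2.
Multiply by 6: (6 − 9 + 6)F = 12, i.e. 3F = 12.
So F = 4, E = 3·4/2 = 6, V = 3·4/3 = 4.

4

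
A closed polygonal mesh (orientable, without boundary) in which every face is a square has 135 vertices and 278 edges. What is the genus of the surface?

Every face is a square and each edge borders two faces, so 4F = 2·278, giving F = 139.
χ = V − E + F = 135 − 278 + 139 = -4.
For a closed orientable surface χ = 2 − 2g, so g = (2 − (-4))/2 = 3.

3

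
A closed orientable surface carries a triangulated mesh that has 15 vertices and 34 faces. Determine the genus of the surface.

2

Every face is a triangle, so 2E = 3·34 = 102, giving E = 51.
χ = V − E + F = 15 − 51 + 34 = -2.
For a closed orientable surface χ = 2 − 2g, so g = (2 − (-2))/2 = 2.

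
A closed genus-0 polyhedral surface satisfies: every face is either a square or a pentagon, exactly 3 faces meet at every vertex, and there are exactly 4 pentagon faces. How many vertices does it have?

12

Let x be the number of squares; then F = 4 + x.
Edge–face incidences: 2E = 5·4 + 4·x = 20 + 4x.
Every vertex has degree 3, so 3V = 2E.
Euler: V − E + F = 2 ⇒ (2E)/3 − E + (4 + x) = 2.
Multiply by 6: 2·(2E) − 3·(2E) + 6·(4 + x) = 12, i.e. 24 + 6x − (20 + 4x) = 12.
Collecting terms: 2x + 4 = 12, so 2x = 8, so x = 4.
Then 2E = 20 + 4·4 = 36, so E = 18, V = 2E/3 = 12, F = 4 + 4 = 8.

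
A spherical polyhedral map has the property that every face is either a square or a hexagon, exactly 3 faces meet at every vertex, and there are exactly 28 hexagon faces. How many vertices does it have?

Let x be the number of squares; then F = 28 + x.
Edge–face incidences: 2E = 6·28 + 4·x = 168 + 4x.
Every vertex has degree 3, so 3V = 2E.
Euler: V − E + F = 2 ⇒ (2E)/3 − E + (28 + x) = 2.
Multiply by 6: 2·(2E) − 3·(2E) + 6·(28 + x) = 12, i.e. 168 + 6x − (168 + 4x) = 12.
Collecting terms: 2x = 12, so x = 6.
Then 2E = 168 + 4·6 = 192, so E = 96, V = 2E/3 = 64, F = 28 + 6 = 34.

64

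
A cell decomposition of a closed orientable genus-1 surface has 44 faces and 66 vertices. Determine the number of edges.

For a closed orientable surface of genus 1, χ = 2 − 2·1 = 0.
E = V + F − (0) = 66 + 44 − (0) = 110.

110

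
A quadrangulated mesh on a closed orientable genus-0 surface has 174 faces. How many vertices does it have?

176

χ = 2 − 2·0 = 2, and every face is a square so 4F = 2E.
E = 4·174/2 = 348. Then V = 2 + E − F = 2 + 348 − 174 = 176.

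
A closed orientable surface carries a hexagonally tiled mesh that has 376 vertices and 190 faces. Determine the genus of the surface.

Every face is a hexagon, so 2E = 6·190 = 1140, giving E = 570.
χ = V − E + F = 376 − 570 + 190 = -4.
For a closed orientable surface χ = 2 − 2g, so g = (2 − (-4))/2 = 3.

3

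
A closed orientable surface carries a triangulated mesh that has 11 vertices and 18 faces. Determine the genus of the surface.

Every face is a triangle, so 2E = 3·18 = 54, giving E = 27.
χ = V − E + F = 11 − 27 + 18 = 2.
For a closed orientable surface χ = 2 − 2g, so g = (2 − (2))/2 = 0.

0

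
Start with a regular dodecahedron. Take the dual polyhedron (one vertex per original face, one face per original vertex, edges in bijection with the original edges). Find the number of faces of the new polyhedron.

The base solid has V = 20, E = 30, F = 12.
The dual swaps V and F and preserves E: V′ = F = 12, E′ = E = 30, F′ = V = 20.

20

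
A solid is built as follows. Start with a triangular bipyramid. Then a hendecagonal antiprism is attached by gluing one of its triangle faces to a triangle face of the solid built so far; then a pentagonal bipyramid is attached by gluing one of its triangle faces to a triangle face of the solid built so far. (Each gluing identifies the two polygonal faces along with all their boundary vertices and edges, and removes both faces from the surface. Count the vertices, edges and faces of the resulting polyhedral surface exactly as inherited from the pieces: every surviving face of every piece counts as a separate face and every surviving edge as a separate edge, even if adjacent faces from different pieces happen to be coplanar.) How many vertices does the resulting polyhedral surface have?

28

A triangular bipyramid: V=5, E=9, F=6.
Attach a hendecagonal antiprism (V=22, E=44, F=24) along a 3-gon: merge 3 vertices and 3 edges, delete both glued faces → V=24, E=50, F=28.
Attach a pentagonal bipyramid (V=7, E=15, F=10) along a 3-gon: merge 3 vertices and 3 edges, delete both glued faces → V=28, E=62, F=36.
Check: V − E + F = 28 − 62 + 36 = 2.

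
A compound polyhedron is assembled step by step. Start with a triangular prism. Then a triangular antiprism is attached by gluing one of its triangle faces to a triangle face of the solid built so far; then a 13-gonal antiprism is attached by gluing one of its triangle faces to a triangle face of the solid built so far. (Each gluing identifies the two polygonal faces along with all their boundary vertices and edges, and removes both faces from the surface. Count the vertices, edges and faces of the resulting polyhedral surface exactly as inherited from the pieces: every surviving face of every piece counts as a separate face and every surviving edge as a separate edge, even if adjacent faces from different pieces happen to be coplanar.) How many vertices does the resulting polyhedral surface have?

32

A triangular prism: V=6, E=9, F=5.
Attach a triangular antiprism (V=6, E=12, F=8) along a 3-gon: merge 3 vertices and 3 edges, delete both glued faces → V=9, E=18, F=11.
Attach a 13-gonal antiprism (V=26, E=52, F=28) along a 3-gon: merge 3 vertices and 3 edges, delete both glued faces → V=32, E=67, F=37.
Check: V − E + F = 32 − 67 + 37 = 2.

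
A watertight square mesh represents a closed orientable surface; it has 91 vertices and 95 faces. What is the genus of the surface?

Every face is a square, so 2E = 4·95 = 380, giving E = 190.
χ = V − E + F = 91 − 190 + 95 = -4.
For a closed orientable surface χ = 2 − 2g, so g = (2 − (-4))/2 = 3.

3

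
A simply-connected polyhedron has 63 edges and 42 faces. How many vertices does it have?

Here V − E + F = 2.
V = 2 + E − F = 2 + 63 − 42 = 23.

23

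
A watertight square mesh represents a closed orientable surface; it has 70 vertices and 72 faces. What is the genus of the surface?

Every face is a square, so 2E = 4·72 = 288, giving E = 144.
χ = V − E + F = 70 − 144 + 72 = -2.
For a closed orientable surface χ = 2 − 2g, so g = (2 − (-2))/2 = 2.

2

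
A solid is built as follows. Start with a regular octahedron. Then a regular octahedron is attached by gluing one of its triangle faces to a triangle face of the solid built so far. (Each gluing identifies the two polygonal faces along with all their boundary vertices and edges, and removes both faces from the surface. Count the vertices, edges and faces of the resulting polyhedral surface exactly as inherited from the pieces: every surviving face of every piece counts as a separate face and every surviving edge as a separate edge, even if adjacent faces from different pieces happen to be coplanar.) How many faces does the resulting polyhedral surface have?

A regular octahedron: V=6, E=12, F=8.
Attach a regular octahedron (V=6, E=12, F=8) along a 3-gon: merge 3 vertices and 3 edges, delete both glued faces → V=9, E=21, F=14.
Check: V − E + F = 9 − 21 + 14 = 2.

14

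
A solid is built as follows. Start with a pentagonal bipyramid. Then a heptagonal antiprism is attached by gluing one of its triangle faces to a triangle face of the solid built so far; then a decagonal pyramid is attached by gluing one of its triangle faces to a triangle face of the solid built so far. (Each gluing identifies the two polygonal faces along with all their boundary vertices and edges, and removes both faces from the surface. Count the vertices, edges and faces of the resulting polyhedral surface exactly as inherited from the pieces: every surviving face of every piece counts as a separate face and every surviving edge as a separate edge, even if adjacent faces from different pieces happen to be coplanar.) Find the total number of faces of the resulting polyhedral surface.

33

A pentagonal bipyramid: V=7, E=15, F=10.
Attach a heptagonal antiprism (V=14, E=28, F=16) along a 3-gon: merge 3 vertices and 3 edges, delete both glued faces → V=18, E=40, F=24.
Attach a decagonal pyramid (V=11, E=20, F=11) along a 3-gon: merge 3 vertices and 3 edges, delete both glued faces → V=26, E=57, F=33.
Check: V − E + F = 26 − 57 + 33 = 2.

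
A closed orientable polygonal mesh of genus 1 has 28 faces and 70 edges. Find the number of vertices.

42

For a closed orientable surface of genus 1, χ = 2 − 2·1 = 0.
V = 0 + E − F = 0 + 70 − 28 = 42.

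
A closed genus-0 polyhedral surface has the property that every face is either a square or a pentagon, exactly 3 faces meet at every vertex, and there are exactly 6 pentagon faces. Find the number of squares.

3

Let x be the number of squares; then F = 6 + x.
Edge–face incidences: 2E = 5·6 + 4·x = 30 + 4x.
Every vertex has degree 3, so 3V = 2E.
Euler: V − E + F = 2 ⇒ (2E)/3 − E + (6 + x) = 2.
Multiply by 6: 2·(2E) − 3·(2E) + 6·(6 + x) = 12, i.e. 36 + 6x − (30 + 4x) = 12.
Collecting terms: 2x + 6 = 12, so 2x = 6, so x = 3.
Then 2E = 30 + 4·3 = 42, so E = 21, V = 2E/3 = 14, F = 6 + 3 = 9.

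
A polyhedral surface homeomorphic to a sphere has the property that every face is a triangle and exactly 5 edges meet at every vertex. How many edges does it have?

Each face has 3 edges and each edge borders two faces, so 2E = 3F.
Each vertex has degree 5, so 5V = 2E and hence V = 3F/5.
Euler: V − E + F = 2 ⇒ (3F/5) − (3F/2) + F = 2.
Multiply by 10: (6 − 15 + 10)F = 20, i.e. 1F = 20.
So F = 20, E = 3·20/2 = 30, V = 3·20/5 = 12.

30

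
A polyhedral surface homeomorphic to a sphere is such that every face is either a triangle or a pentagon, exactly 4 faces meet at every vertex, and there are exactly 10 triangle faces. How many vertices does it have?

10

Let x be the number of pentagons; then F = 10 + x.
Edge–face incidences: 2E = 3·10 + 5·x = 30 + 5x.
Every vertex has degree 4, so 4V = 2E.
Euler: V − E + F = 2 ⇒ (2E)/4 − E + (10 + x) = 2.
Multiply by 8: 2·(2E) − 4·(2E) + 8·(10 + x) = 16, i.e. 80 + 8x − 2·(30 + 5x) = 16.
Collecting terms: −2x + 20 = 16, so −2x = −4, so x = 2.
Then 2E = 30 + 5·2 = 40, so E = 20, V = 2E/4 = 10, F = 10 + 2 = 12.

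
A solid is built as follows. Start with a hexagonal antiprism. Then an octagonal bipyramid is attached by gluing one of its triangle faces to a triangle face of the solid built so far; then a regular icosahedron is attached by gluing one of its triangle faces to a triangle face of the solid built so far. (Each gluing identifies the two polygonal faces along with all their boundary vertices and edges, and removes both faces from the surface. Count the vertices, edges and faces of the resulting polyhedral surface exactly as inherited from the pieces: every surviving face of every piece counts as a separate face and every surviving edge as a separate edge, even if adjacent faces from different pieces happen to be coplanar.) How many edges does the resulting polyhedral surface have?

72

A hexagonal antiprism: V=12, E=24, F=14.
Attach an octagonal bipyramid (V=10, E=24, F=16) along a 3-gon: merge 3 vertices and 3 edges, delete both glued faces → V=19, E=45, F=28.
Attach a regular icosahedron (V=12, E=30, F=20) along a 3-gon: merge 3 vertices and 3 edges, delete both glued faces → V=28, E=72, F=46.
Check: V − E + F = 28 − 72 + 46 = 2.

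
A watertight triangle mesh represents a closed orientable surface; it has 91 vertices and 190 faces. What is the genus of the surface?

3

Every face is a triangle, so 2E = 3·190 = 570, giving E = 285.
χ = V − E + F = 91 − 285 + 190 = -4.
For a closed orientable surface χ = 2 − 2g, so g = (2 − (-4))/2 = 3.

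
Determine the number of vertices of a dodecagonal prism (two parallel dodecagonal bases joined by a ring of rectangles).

A prism on an n-gon has two n-gon bases and n rectangular sides: V = 2·12 = 24, E = 3·12 = 36, F = 12 + 2 = 14.
Check: V − E + F = 24 − 36 + 14 = 2.

24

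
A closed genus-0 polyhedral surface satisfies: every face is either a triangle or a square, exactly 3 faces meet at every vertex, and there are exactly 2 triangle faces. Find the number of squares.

3

Let x be the number of squares; then F = 2 + x.
Edge–face incidences: 2E = 3·2 + 4·x = 6 + 4x.
Every vertex has degree 3, so 3V = 2E.
Euler: V − E + F = 2 ⇒ (2E)/3 − E + (2 + x) = 2.
Multiply by 6: 2·(2E) − 3·(2E) + 6·(2 + x) = 12, i.e. 12 + 6x − (6 + 4x) = 12.
Collecting terms: 2x + 6 = 12, so 2x = 6, so x = 3.
Then 2E = 6 + 4·3 = 18, so E = 9, V = 2E/3 = 6, F = 2 + 3 = 5.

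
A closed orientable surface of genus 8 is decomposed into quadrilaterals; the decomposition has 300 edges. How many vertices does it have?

136

χ = 2 − 2·8 = -14, and every face is a square so 4F = 2E.
F = 2E/4 = 150. Then V = -14 + E − F = -14 + 300 − 150 = 136.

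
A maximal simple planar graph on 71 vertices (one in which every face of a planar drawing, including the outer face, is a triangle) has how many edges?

207

In a plane triangulation 3F = 2E and V − E + F = 2, so E = 3V − 6 = 3·71 − 6 = 207.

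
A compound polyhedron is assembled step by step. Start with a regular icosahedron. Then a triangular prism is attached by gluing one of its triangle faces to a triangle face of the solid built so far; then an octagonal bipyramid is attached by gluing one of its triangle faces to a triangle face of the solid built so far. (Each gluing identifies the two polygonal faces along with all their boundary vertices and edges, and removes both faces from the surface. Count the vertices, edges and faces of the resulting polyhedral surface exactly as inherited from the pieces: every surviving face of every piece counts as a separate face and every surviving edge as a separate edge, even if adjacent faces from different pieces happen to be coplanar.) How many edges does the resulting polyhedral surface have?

A regular icosahedron: V=12, E=30, F=20.
Attach a triangular prism (V=6, E=9, F=5) along a 3-gon: merge 3 vertices and 3 edges, delete both glued faces → V=15, E=36, F=23.
Attach an octagonal bipyramid (V=10, E=24, F=16) along a 3-gon: merge 3 vertices and 3 edges, delete both glued faces → V=22, E=57, F=37.
Check: V − E + F = 22 − 57 + 37 = 2.

57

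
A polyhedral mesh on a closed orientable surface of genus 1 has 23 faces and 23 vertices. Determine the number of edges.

46

For a closed orientable surface of genus 1, χ = 2 − 2·1 = 0.
E = V + F − (0) = 23 + 23 − (0) = 46.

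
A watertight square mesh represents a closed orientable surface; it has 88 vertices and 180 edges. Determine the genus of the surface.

2

Every face is a square and each edge borders two faces, so 4F = 2·180, giving F = 90.
χ = V − E + F = 88 − 180 + 90 = -2.
For a closed orientable surface χ = 2 − 2g, so g = (2 − (-2))/2 = 2.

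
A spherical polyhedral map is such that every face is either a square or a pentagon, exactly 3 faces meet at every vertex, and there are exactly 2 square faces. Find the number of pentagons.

8

Let x be the number of pentagons; then F = 2 + x.
Edge–face incidences: 2E = 4·2 + 5·x = 8 + 5x.
Every vertex has degree 3, so 3V = 2E.
Euler: V − E + F = 2 ⇒ (2E)/3 − E + (2 + x) = 2.
Multiply by 6: 2·(2E) − 3·(2E) + 6·(2 + x) = 12, i.e. 12 + 6x − (8 + 5x) = 12.
Collecting terms: x + 4 = 12, so x = 8.
Then 2E = 8 + 5·8 = 48, so E = 24, V = 2E/3 = 16, F = 2 + 8 = 10.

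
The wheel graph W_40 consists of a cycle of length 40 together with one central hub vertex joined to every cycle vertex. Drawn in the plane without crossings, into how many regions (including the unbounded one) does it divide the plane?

W_40 has V = 40 + 1 = 41 vertices and E = 2·40 = 80 edges.
By Euler's formula F = 2 − V + E = 2 − 41 + 80 = 41.

41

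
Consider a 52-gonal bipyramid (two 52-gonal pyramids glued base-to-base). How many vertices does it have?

54

A bipyramid over an n-gon has 2n triangular faces and n + 2 vertices: V = 52 + 2 = 54, E = 3·52 = 156, F = 2·52 = 104.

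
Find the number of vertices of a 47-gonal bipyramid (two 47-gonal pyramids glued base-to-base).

49

A bipyramid over an n-gon has 2n triangular faces and n + 2 vertices: V = 47 + 2 = 49, E = 3·47 = 141, F = 2·47 = 94.
Check: V − E + F = 49 − 141 + 94 = 2.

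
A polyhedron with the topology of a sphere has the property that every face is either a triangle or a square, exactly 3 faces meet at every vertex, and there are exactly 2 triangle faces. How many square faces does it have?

Let x be the number of squares; then F = 2 + x.
Edge–face incidences: 2E = 3·2 + 4·x = 6 + 4x.
Every vertex has degree 3, so 3V = 2E.
Euler: V − E + F = 2 ⇒ (2E)/3 − E + (2 + x) = 2.
Multiply by 6: 2·(2E) − 3·(2E) + 6·(2 + x) = 12, i.e. 12 + 6x − (6 + 4x) = 12.
Collecting terms: 2x + 6 = 12, so 2x = 6, so x = 3.
Then 2E = 6 + 4·3 = 18, so E = 9, V = 2E/3 = 6, F = 2 + 3 = 5.

3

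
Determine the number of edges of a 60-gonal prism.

A prism on an n-gon has two n-gon bases and n rectangular sides: V = 2·60 = 120, E = 3·60 = 180, F = 60 + 2 = 62.

180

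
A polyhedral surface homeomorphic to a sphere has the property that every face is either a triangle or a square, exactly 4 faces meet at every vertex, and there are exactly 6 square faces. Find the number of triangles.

8

Let x be the number of triangles; then F = 6 + x.
Edge–face incidences: 2E = 4·6 + 3·x = 24 + 3x.
Every vertex has degree 4, so 4V = 2E.
Euler: V − E + F = 2 ⇒ (2E)/4 − E + (6 + x) = 2.
Multiply by 8: 2·(2E) − 4·(2E) + 8·(6 + x) = 16, i.e. 48 + 8x − 2·(24 + 3x) = 16.
Collecting terms: 2x = 16, so x = 8.
Then 2E = 24 + 3·8 = 48, so E = 24, V = 2E/4 = 12, F = 6 + 8 = 14.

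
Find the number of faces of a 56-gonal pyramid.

A pyramid on an n-gon base has one n-gon and n triangles: V = 56 + 1 = 57, E = 2·56 = 112, F = 56 + 1 = 57.

57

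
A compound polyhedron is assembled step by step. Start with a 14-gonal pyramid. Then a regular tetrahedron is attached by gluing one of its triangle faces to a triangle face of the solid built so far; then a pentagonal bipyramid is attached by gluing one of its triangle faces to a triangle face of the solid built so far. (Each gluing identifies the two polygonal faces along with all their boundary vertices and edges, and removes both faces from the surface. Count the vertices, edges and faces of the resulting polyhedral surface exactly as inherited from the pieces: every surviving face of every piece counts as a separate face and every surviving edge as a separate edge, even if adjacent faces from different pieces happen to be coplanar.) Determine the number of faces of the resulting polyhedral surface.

25

A 14-gonal pyramid: V=15, E=28, F=15.
Attach a regular tetrahedron (V=4, E=6, F=4) along a 3-gon: merge 3 vertices and 3 edges, delete both glued faces → V=16, E=31, F=17.
Attach a pentagonal bipyramid (V=7, E=15, F=10) along a 3-gon: merge 3 vertices and 3 edges, delete both glued faces → V=20, E=43, F=25.
Check: V − E + F = 20 − 43 + 25 = 2.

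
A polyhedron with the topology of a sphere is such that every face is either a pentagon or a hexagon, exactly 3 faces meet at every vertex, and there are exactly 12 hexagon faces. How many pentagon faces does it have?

Let x be the number of pentagons; then F = 12 + x.
Edge–face incidences: 2E = 6·12 + 5·x = 72 + 5x.
Every vertex has degree 3, so 3V = 2E.
Euler: V − E + F = 2 ⇒ (2E)/3 − E + (12 + x) = 2.
Multiply by 6: 2·(2E) − 3·(2E) + 6·(12 + x) = 12, i.e. 72 + 6x − (72 + 5x) = 12.
Collecting terms: x = 12.
Then 2E = 72 + 5·12 = 132, so E = 66, V = 2E/3 = 44, F = 12 + 12 = 24.

12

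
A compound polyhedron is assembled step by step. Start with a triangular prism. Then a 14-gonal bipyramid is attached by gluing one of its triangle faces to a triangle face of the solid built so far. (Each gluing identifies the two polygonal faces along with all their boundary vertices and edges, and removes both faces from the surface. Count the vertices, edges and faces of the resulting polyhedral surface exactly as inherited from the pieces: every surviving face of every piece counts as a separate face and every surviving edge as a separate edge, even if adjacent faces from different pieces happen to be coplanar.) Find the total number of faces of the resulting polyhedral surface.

31

A triangular prism: V=6, E=9, F=5.
Attach a 14-gonal bipyramid (V=16, E=42, F=28) along a 3-gon: merge 3 vertices and 3 edges, delete both glued faces → V=19, E=48, F=31.
Check: V − E + F = 19 − 48 + 31 = 2.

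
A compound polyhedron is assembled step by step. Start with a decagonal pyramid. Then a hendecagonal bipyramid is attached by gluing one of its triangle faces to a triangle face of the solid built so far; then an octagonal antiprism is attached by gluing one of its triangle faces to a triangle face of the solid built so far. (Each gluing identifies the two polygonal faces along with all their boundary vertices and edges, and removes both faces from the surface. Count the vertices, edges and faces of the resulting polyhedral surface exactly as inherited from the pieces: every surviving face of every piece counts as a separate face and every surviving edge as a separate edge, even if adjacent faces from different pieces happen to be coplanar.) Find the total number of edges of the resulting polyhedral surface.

A decagonal pyramid: V=11, E=20, F=11.
Attach a hendecagonal bipyramid (V=13, E=33, F=22) along a 3-gon: merge 3 vertices and 3 edges, delete both glued faces → V=21, E=50, F=31.
Attach an octagonal antiprism (V=16, E=32, F=18) along a 3-gon: merge 3 vertices and 3 edges, delete both glued faces → V=34, E=79, F=47.
Check: V − E + F = 34 − 79 + 47 = 2.

79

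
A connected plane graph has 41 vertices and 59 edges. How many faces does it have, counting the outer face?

20

Euler's formula for a connected plane graph: V − E + F = 2, so F = 2 − 41 + 59 = 20.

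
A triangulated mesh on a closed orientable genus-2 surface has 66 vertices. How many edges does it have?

χ = 2 − 2·2 = -2, and every face is a triangle so 3F = 2E.
V − E + F = -2 with E = 3F/2 gives 66 − (3/2 − 1)·F = -2, so F = 136 and E = 204.

204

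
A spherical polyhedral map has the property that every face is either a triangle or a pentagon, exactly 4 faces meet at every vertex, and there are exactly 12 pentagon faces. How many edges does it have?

60

Let x be the number of triangles; then F = 12 + x.
Edge–face incidences: 2E = 5·12 + 3·x = 60 + 3x.
Every vertex has degree 4, so 4V = 2E.
Euler: V − E + F = 2 ⇒ (2E)/4 − E + (12 + x) = 2.
Multiply by 8: 2·(2E) − 4·(2E) + 8·(12 + x) = 16, i.e. 96 + 8x − 2·(60 + 3x) = 16.
Collecting terms: 2x − 24 = 16, so 2x = 40, so x = 20.
Then 2E = 60 + 3·20 = 120, so E = 60, V = 2E/4 = 30, F = 12 + 20 = 32.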